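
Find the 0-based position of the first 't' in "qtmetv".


Input string: 'qtmetv'
Target: 't'
Scanning left to right: s[0]='q', s[1]='t'
First match at index: 1


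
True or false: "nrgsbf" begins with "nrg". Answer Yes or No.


Input string: 'nrgsbf'
Prefix to check: 'nrg'
First 3 characters of input: 'nrg'
Match: True
Result: Yes


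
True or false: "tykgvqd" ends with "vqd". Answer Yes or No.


Input string: 'tykgvqd'
Suffix to check: 'vqd'
Last 3 characters of input: 'vqd'
Match: True
Result: Yes


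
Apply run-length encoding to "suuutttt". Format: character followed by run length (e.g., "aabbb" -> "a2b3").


Input: 'suuutttt'
Operation: identify consecutive runs
Runs: 's' -> s1, 'uuu' -> u3, 'tttt' -> t4
Encoded: s1u3t4


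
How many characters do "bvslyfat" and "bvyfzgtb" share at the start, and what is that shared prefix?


String 1: 'bvslyfat'
String 2: 'bvyfzgtb'
Compare position by position:
pos 0: 'b' vs 'b' match
pos 1: 'v' vs 'v' match
pos 2: 's' vs 'y' differ -> stop
Longest common prefix: "bv" (length 2)


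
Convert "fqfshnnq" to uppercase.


Input string: 'fqfshnnq'
Operation: convert each letter to uppercase
Mapping: 'f'->'F', 'q'->'Q', 'f'->'F', 's'->'S', 'h'->'H', 'n'->'N', 'n'->'N', 'q'->'Q'
Result: FQFSHNNQ


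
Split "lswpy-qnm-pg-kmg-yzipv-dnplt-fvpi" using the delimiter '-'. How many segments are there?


Input string: 'lswpy-qnm-pg-kmg-yzipv-dnplt-fvpi'
Delimiter: '-'
Split result: 'lswpy', 'qnm', 'pg', 'kmg', 'yzipv', 'dnplt', 'fvpi'
Number of parts: 7


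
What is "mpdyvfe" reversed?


Input string: 'mpdyvfe'
Operation: reverse character order
Original order: 'm' -> 'p' -> 'd' -> 'y' -> 'v' -> 'f' -> 'e'
Reversed order: 'e' -> 'f' -> 'v' -> 'y' -> 'd' -> 'p' -> 'm'
Result: efvydpm


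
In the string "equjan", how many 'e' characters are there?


Input string: 'equjan'
Target character: 'e'
Scan each position: s[0]='e'
Matches found at indices: 0
Total: 1


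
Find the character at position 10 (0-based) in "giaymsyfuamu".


Input string: 'giaymsyfuamu'
Operation: get character at index 10
Index mapping: s[0]='g', s[1]='i', s[2]='a', s[3]='y', s[4]='m', s[5]='s', s[6]='y', s[7]='f', s[8]='u', s[9]='a', s[10]='m'
Result: 'm'


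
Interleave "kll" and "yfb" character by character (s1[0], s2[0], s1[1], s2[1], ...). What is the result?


String 1: 'kll'
String 2: 'yfb'
Operation: alternate characters
Pairs: 'k'+'y', 'l'+'f', 'l'+'b'
Result: kylflb


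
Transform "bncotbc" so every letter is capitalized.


Input string: 'bncotbc'
Operation: convert each letter to uppercase
Mapping: 'b'->'B', 'n'->'N', 'c'->'C', 'o'->'O', 't'->'T', 'b'->'B', 'c'->'C'
Result: BNCOTBC


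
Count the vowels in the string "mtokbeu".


Input string: 'mtokbeu'
Operation: count vowels (a, e, i, o, u)
Scan: s[0]='m', s[1]='t', s[2]='o' (vowel), s[3]='k', s[4]='b', s[5]='e' (vowel), s[6]='u' (vowel)
Vowels found: 3
Result: 3


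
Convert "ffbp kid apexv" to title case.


Input string: 'ffbp kid apexv'
Operation: capitalize first letter of each word
Word transformations: 'ffbp'->'Ffbp', 'kid'->'Kid', 'apexv'->'Apexv'
Result: Ffbp Kid Apexv


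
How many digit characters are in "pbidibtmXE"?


Input string: 'pbidibtmXE'
Operation: count digit characters (0-9)
Scan: 'p', 'b', 'i', 'd', 'i', 'b', 't', 'm', 'X', 'E'
Digits found: 0
Result: 0


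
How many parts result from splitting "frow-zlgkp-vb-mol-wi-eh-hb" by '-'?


Input string: 'frow-zlgkp-vb-mol-wi-eh-hb'
Delimiter: '-'
Split result: 'frow', 'zlgkp', 'vb', 'mol', 'wi', 'eh', 'hb'
Number of parts: 7


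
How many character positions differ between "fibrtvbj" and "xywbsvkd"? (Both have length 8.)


String 1: 'fibrtvbj'
String 2: 'xywbsvkd'
Compare each position: pos 0: 'f'!='x', pos 1: 'i'!='y', pos 2: 'b'!='w', pos 3: 'r'!='b', pos 4: 't'!='s', pos 5: 'v'=='v', pos 6: 'b'!='k', pos 7: 'j'!='d'
Differing positions: 7
Hamming distance: 7


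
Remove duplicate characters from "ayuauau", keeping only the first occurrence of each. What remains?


Input: 'ayuauau'
Operation: keep first occurrence of each character
Scan: s[0]='a' new -> keep; s[1]='y' new -> keep; s[2]='u' new -> keep; s[3]='a' seen -> skip; s[4]='u' seen -> skip; s[5]='a' seen -> skip; s[6]='u' seen -> skip
Result: ayu


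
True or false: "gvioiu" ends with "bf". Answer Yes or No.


Input string: 'gvioiu'
Suffix to check: 'bf'
Last 2 characters of input: 'iu'
Match: False
Result: No


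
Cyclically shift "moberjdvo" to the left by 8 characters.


Input: 'moberjdvo', shift = 8
Operation: split at index 8 and swap parts
Front part s[0:8] = 'moberjdv'
Back part s[8:] = 'o'
Rotated = back + front = 'o' + 'moberjdv'
Result: omoberjdv


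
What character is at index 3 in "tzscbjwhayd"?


Input string: 'tzscbjwhayd'
Operation: get character at index 3
Index mapping: s[0]='t', s[1]='z', s[2]='s', s[3]='c'
Result: 'c'


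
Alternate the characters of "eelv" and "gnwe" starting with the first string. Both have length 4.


String 1: 'eelv'
String 2: 'gnwe'
Operation: alternate characters
Pairs: 'e'+'g', 'e'+'n', 'l'+'w', 'v'+'e'
Result: egenlwve


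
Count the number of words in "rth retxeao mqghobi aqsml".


Input string: 'rth retxeao mqghobi aqsml'
Operation: split by spaces
Words found: 'rth', 'retxeao', 'mqghobi', 'aqsml'
Word count: 4


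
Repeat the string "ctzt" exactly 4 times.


Input string: 'ctzt'
Operation: repeat 4 times
Concatenation: 'ctzt' + 'ctzt' + 'ctzt' + 'ctzt'
Result: ctztctztctztctzt


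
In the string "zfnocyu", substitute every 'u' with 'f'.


Input string: 'zfnocyu'
Operation: replace 'u' with 'f'
Positions of 'u': 6
After replacement: zfnocyf


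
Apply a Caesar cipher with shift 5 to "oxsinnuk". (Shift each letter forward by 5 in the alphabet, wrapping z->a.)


Input: 'oxsinnuk', shift = 5
Operation: for each letter, (position + 5) mod 26
Mapping: 'o'(14+5=19)->'t', 'x'(23+5=28, 28 mod 26=2)->'c', 's'(18+5=23)->'x', 'i'(8+5=13)->'n', 'n'(13+5=18)->'s', 'n'(13+5=18)->'s', 'u'(20+5=25)->'z', 'k'(10+5=15)->'p'
Result: tcxnsszp


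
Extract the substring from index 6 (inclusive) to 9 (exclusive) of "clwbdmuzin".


Input string: 'clwbdmuzin'
Operation: slice [6:9]
Extract characters: s[6]='u', s[7]='z', s[8]='i'
Result: uzi


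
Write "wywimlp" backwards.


Input string: 'wywimlp'
Operation: reverse character order
Original order: 'w' -> 'y' -> 'w' -> 'i' -> 'm' -> 'l' -> 'p'
Reversed order: 'p' -> 'l' -> 'm' -> 'i' -> 'w' -> 'y' -> 'w'
Result: plmiwyw


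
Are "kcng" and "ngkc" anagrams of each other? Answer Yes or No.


String 1: 'kcng' -> sorted: 'cgkn'
String 2: 'ngkc' -> sorted: 'cgkn'
Compare sorted forms: 'cgkn' == 'cgkn'
Anagram: Yes


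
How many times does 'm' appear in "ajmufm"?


Input string: 'ajmufm'
Target character: 'm'
Scan each position: s[2]='m', s[5]='m'
Matches found at indices: 2, 5
Total: 2


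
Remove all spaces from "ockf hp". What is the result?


Input string: 'ockf hp'
Operation: remove all spaces
Words: 'ockf', 'hp'
Join without spaces: ockfhp


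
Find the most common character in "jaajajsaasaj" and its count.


Input: 'jaajajsaasaj'
Operation: tally each character
Counts: 'a':6, 'j':4, 's':2
Maximum: 'a' appears 6 times


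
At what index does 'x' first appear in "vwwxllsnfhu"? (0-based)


Input string: 'vwwxllsnfhu'
Target: 'x'
Scanning left to right: s[0]='v', s[1]='w', s[2]='w', s[3]='x'
First match at index: 3


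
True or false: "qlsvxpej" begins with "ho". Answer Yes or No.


Input string: 'qlsvxpej'
Prefix to check: 'ho'
First 2 characters of input: 'ql'
Match: False
Result: No


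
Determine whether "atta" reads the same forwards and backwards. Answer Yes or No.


Input string: 'atta'
Reversed: 'atta'
Compare pairs: s[0]='a' vs s[3]='a' (match), s[1]='t' vs s[2]='t' (match)
Palindrome: Yes


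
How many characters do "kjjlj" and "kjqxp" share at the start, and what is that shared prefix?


String 1: 'kjjlj'
String 2: 'kjqxp'
Compare position by position:
pos 0: 'k' vs 'k' match
pos 1: 'j' vs 'j' match
pos 2: 'j' vs 'q' differ -> stop
Longest common prefix: "kj" (length 2)


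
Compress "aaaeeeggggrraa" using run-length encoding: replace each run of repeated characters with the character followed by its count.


Input: 'aaaeeeggggrraa'
Operation: identify consecutive runs
Runs: 'aaa' -> a3, 'eee' -> e3, 'gggg' -> g4, 'rr' -> r2, 'aa' -> a2
Encoded: a3e3g4r2a2


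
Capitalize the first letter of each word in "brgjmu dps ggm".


Input string: 'brgjmu dps ggm'
Operation: capitalize first letter of each word
Word transformations: 'brgjmu'->'Brgjmu', 'dps'->'Dps', 'ggm'->'Ggm'
Result: Brgjmu Dps Ggm


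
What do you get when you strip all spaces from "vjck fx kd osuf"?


Input string: 'vjck fx kd osuf'
Operation: remove all spaces
Words: 'vjck', 'fx', 'kd', 'osuf'
Join without spaces: vjckfxkdosuf


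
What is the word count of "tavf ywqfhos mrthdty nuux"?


Input string: 'tavf ywqfhos mrthdty nuux'
Operation: split by spaces
Words found: 'tavf', 'ywqfhos', 'mrthdty', 'nuux'
Word count: 4


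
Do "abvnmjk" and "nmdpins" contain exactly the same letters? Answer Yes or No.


String 1: 'abvnmjk' -> sorted: 'abjkmnv'
String 2: 'nmdpins' -> sorted: 'dimnnps'
Compare sorted forms: 'abjkmnv' != 'dimnnps'
Anagram: No


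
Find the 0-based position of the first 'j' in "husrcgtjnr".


Input string: 'husrcgtjnr'
Target: 'j'
Scanning left to right: s[0]='h', s[1]='u', s[2]='s', s[3]='r', s[4]='c', s[5]='g', s[6]='t', s[7]='j'
First match at index: 7


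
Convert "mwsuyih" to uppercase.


Input string: 'mwsuyih'
Operation: convert each letter to uppercase
Mapping: 'm'->'M', 'w'->'W', 's'->'S', 'u'->'U', 'y'->'Y', 'i'->'I', 'h'->'H'
Result: MWSUYIH


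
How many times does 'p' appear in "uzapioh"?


Input string: 'uzapioh'
Target character: 'p'
Scan each position: s[3]='p'
Matches found at indices: 3
Total: 1


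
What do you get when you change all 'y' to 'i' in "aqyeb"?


Input string: 'aqyeb'
Operation: replace 'y' with 'i'
Positions of 'y': 2
After replacement: aqieb


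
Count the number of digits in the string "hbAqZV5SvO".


Input string: 'hbAqZV5SvO'
Operation: count digit characters (0-9)
Scan: 'h', 'b', 'A', 'q', 'Z', 'V', '5'(digit), 'S', 'v', 'O'
Digits found: 1
Result: 1


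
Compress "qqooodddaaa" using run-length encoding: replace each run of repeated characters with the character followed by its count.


Input: 'qqooodddaaa'
Operation: identify consecutive runs
Runs: 'qq' -> q2, 'ooo' -> o3, 'ddd' -> d3, 'aaa' -> a3
Encoded: q2o3d3a3


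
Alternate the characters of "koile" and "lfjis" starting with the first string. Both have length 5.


String 1: 'koile'
String 2: 'lfjis'
Operation: alternate characters
Pairs: 'k'+'l', 'o'+'f', 'i'+'j', 'l'+'i', 'e'+'s'
Result: klofijlies


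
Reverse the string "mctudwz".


Input string: 'mctudwz'
Operation: reverse character order
Original order: 'm' -> 'c' -> 't' -> 'u' -> 'd' -> 'w' -> 'z'
Reversed order: 'z' -> 'w' -> 'd' -> 'u' -> 't' -> 'c' -> 'm'
Result: zwdutcm


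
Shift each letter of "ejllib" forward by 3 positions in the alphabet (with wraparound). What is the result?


Input: 'ejllib', shift = 3
Operation: for each letter, (position + 3) mod 26
Mapping: 'e'(4+3=7)->'h', 'j'(9+3=12)->'m', 'l'(11+3=14)->'o', 'l'(11+3=14)->'o', 'i'(8+3=11)->'l', 'b'(1+3=4)->'e'
Result: hmoole


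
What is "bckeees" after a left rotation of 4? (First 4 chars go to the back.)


Input: 'bckeees', shift = 4
Operation: split at index 4 and swap parts
Front part s[0:4] = 'bcke'
Back part s[4:] = 'ees'
Rotated = back + front = 'ees' + 'bcke'
Result: eesbcke


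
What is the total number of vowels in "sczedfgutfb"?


Input string: 'sczedfgutfb'
Operation: count vowels (a, e, i, o, u)
Scan: s[0]='s', s[1]='c', s[2]='z', s[3]='e' (vowel), s[4]='d', s[5]='f', s[6]='g', s[7]='u' (vowel), s[8]='t', s[9]='f', s[10]='b'
Vowels found: 2
Result: 2


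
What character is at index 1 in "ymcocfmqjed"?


Input string: 'ymcocfmqjed'
Operation: get character at index 1
Index mapping: s[0]='y', s[1]='m'
Result: 'm'


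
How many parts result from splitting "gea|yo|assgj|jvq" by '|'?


Input string: 'gea|yo|assgj|jvq'
Delimiter: '|'
Split result: 'gea', 'yo', 'assgj', 'jvq'
Number of parts: 4


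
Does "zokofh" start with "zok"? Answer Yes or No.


Input string: 'zokofh'
Prefix to check: 'zok'
First 3 characters of input: 'zok'
Match: True
Result: Yes


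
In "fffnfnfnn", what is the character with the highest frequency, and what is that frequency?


Input: 'fffnfnfnn'
Operation: tally each character
Counts: 'f':5, 'n':4
Maximum: 'f' appears 5 times


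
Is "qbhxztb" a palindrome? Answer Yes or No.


Input string: 'qbhxztb'
Reversed: 'btzxhbq'
Compare pairs: s[0]='q' vs s[6]='b' (mismatch), s[1]='b' vs s[5]='t' (mismatch), s[2]='h' vs s[4]='z' (mismatch)
Palindrome: No


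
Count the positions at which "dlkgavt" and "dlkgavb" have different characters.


String 1: 'dlkgavt'
String 2: 'dlkgavb'
Compare each position: pos 0: 'd'=='d', pos 1: 'l'=='l', pos 2: 'k'=='k', pos 3: 'g'=='g', pos 4: 'a'=='a', pos 5: 'v'=='v', pos 6: 't'!='b'
Differing positions: 1
Hamming distance: 1


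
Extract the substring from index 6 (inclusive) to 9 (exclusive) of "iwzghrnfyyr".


Input string: 'iwzghrnfyyr'
Operation: slice [6:9]
Extract characters: s[6]='n', s[7]='f', s[8]='y'
Result: nfy


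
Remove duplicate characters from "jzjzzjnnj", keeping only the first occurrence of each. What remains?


Input: 'jzjzzjnnj'
Operation: keep first occurrence of each character
Scan: s[0]='j' new -> keep; s[1]='z' new -> keep; s[2]='j' seen -> skip; s[3]='z' seen -> skip; s[4]='z' seen -> skip; s[5]='j' seen -> skip; s[6]='n' new -> keep; s[7]='n' seen -> skip; s[8]='j' seen -> skip
Result: jzn


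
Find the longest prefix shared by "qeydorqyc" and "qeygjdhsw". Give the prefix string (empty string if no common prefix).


String 1: 'qeydorqyc'
String 2: 'qeygjdhsw'
Compare position by position:
pos 0: 'q' vs 'q' match
pos 1: 'e' vs 'e' match
pos 2: 'y' vs 'y' match
pos 3: 'd' vs 'g' differ -> stop
Longest common prefix: "qey" (length 3)


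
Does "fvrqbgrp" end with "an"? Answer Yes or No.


Input string: 'fvrqbgrp'
Suffix to check: 'an'
Last 2 characters of input: 'rp'
Match: False
Result: No


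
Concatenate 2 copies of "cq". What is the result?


Input string: 'cq'
Operation: repeat 2 times
Concatenation: 'cq' + 'cq'
Result: cqcq


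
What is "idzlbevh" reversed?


Input string: 'idzlbevh'
Operation: reverse character order
Original order: 'i' -> 'd' -> 'z' -> 'l' -> 'b' -> 'e' -> 'v' -> 'h'
Reversed order: 'h' -> 'v' -> 'e' -> 'b' -> 'l' -> 'z' -> 'd' -> 'i'
Result: hveblzdi


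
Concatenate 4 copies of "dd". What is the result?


Input string: 'dd'
Operation: repeat 4 times
Concatenation: 'dd' + 'dd' + 'dd' + 'dd'
Result: dddddddd


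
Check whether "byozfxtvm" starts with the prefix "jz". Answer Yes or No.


Input string: 'byozfxtvm'
Prefix to check: 'jz'
First 2 characters of input: 'by'
Match: False
Result: No


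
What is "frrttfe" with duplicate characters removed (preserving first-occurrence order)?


Input: 'frrttfe'
Operation: keep first occurrence of each character
Scan: s[0]='f' new -> keep; s[1]='r' new -> keep; s[2]='r' seen -> skip; s[3]='t' new -> keep; s[4]='t' seen -> skip; s[5]='f' seen -> skip; s[6]='e' new -> keep
Result: frte


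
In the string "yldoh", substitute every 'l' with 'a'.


Input string: 'yldoh'
Operation: replace 'l' with 'a'
Positions of 'l': 1
After replacement: yadoh


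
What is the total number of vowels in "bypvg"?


Input string: 'bypvg'
Operation: count vowels (a, e, i, o, u)
Scan: s[0]='b', s[1]='y', s[2]='p', s[3]='v', s[4]='g'
Vowels found: 0
Result: 0


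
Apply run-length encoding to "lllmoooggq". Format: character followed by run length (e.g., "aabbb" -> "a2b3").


Input: 'lllmoooggq'
Operation: identify consecutive runs
Runs: 'lll' -> l3, 'm' -> m1, 'ooo' -> o3, 'gg' -> g2, 'q' -> q1
Encoded: l3m1o3g2q1


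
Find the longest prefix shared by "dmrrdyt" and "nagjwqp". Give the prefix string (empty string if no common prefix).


String 1: 'dmrrdyt'
String 2: 'nagjwqp'
Compare position by position:
pos 0: 'd' vs 'n' differ -> stop
Longest common prefix: "" (length 0)


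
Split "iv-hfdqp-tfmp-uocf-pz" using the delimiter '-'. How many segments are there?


Input string: 'iv-hfdqp-tfmp-uocf-pz'
Delimiter: '-'
Split result: 'iv', 'hfdqp', 'tfmp', 'uocf', 'pz'
Number of parts: 5


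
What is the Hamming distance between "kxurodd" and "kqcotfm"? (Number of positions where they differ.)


String 1: 'kxurodd'
String 2: 'kqcotfm'
Compare each position: pos 0: 'k'=='k', pos 1: 'x'!='q', pos 2: 'u'!='c', pos 3: 'r'!='o', pos 4: 'o'!='t', pos 5: 'd'!='f', pos 6: 'd'!='m'
Differing positions: 6
Hamming distance: 6


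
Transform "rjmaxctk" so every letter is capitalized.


Input string: 'rjmaxctk'
Operation: convert each letter to uppercase
Mapping: 'r'->'R', 'j'->'J', 'm'->'M', 'a'->'A', 'x'->'X', 'c'->'C', 't'->'T', 'k'->'K'
Result: RJMAXCTK


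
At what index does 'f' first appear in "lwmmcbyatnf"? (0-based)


Input string: 'lwmmcbyatnf'
Target: 'f'
Scanning left to right: s[0]='l', s[1]='w', s[2]='m', s[3]='m', s[4]='c', s[5]='b', s[6]='y', s[7]='a', s[8]='t', s[9]='n', s[10]='f'
First match at index: 10


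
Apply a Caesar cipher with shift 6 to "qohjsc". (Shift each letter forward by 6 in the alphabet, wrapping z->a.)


Input: 'qohjsc', shift = 6
Operation: for each letter, (position + 6) mod 26
Mapping: 'q'(16+6=22)->'w', 'o'(14+6=20)->'u', 'h'(7+6=13)->'n', 'j'(9+6=15)->'p', 's'(18+6=24)->'y', 'c'(2+6=8)->'i'
Result: wunpyi


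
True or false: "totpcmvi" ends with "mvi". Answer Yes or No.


Input string: 'totpcmvi'
Suffix to check: 'mvi'
Last 3 characters of input: 'mvi'
Match: True
Result: Yes


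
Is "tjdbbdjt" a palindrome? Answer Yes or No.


Input string: 'tjdbbdjt'
Reversed: 'tjdbbdjt'
Compare pairs: s[0]='t' vs s[7]='t' (match), s[1]='j' vs s[6]='j' (match), s[2]='d' vs s[5]='d' (match), s[3]='b' vs s[4]='b' (match)
Palindrome: Yes


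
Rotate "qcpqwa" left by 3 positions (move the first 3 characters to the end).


Input: 'qcpqwa', shift = 3
Operation: split at index 3 and swap parts
Front part s[0:3] = 'qcp'
Back part s[3:] = 'qwa'
Rotated = back + front = 'qwa' + 'qcp'
Result: qwaqcp


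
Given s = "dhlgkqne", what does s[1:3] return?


Input string: 'dhlgkqne'
Operation: slice [1:3]
Extract characters: s[1]='h', s[2]='l'
Result: hl


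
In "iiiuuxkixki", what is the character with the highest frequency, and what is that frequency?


Input: 'iiiuuxkixki'
Operation: tally each character
Counts: 'i':5, 'k':2, 'u':2, 'x':2
Maximum: 'i' appears 5 times


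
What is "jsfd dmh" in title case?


Input string: 'jsfd dmh'
Operation: capitalize first letter of each word
Word transformations: 'jsfd'->'Jsfd', 'dmh'->'Dmh'
Result: Jsfd Dmh


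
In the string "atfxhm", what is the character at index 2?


Input string: 'atfxhm'
Operation: get character at index 2
Index mapping: s[0]='a', s[1]='t', s[2]='f'
Result: 'f'


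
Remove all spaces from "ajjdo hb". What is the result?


Input string: 'ajjdo hb'
Operation: remove all spaces
Words: 'ajjdo', 'hb'
Join without spaces: ajjdohb


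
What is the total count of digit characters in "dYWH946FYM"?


Input string: 'dYWH946FYM'
Operation: count digit characters (0-9)
Scan: 'd', 'Y', 'W', 'H', '9'(digit), '4'(digit), '6'(digit), 'F', 'Y', 'M'
Digits found: 3
Result: 3


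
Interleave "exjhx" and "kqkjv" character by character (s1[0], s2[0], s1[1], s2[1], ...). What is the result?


String 1: 'exjhx'
String 2: 'kqkjv'
Operation: alternate characters
Pairs: 'e'+'k', 'x'+'q', 'j'+'k', 'h'+'j', 'x'+'v'
Result: ekxqjkhjxv


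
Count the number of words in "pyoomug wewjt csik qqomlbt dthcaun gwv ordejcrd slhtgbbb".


Input string: 'pyoomug wewjt csik qqomlbt dthcaun gwv ordejcrd slhtgbbb'
Operation: split by spaces
Words found: 'pyoomug', 'wewjt', 'csik', 'qqomlbt', 'dthcaun', 'gwv', 'ordejcrd', 'slhtgbbb'
Word count: 8


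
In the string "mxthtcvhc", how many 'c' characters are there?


Input string: 'mxthtcvhc'
Target character: 'c'
Scan each position: s[5]='c', s[8]='c'
Matches found at indices: 5, 8
Total: 2


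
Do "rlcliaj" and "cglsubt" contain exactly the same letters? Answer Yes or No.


String 1: 'rlcliaj' -> sorted: 'acijllr'
String 2: 'cglsubt' -> sorted: 'bcglstu'
Compare sorted forms: 'acijllr' != 'bcglstu'
Anagram: No


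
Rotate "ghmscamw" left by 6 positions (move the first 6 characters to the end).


Input: 'ghmscamw', shift = 6
Operation: split at index 6 and swap parts
Front part s[0:6] = 'ghmsca'
Back part s[6:] = 'mw'
Rotated = back + front = 'mw' + 'ghmsca'
Result: mwghmsca


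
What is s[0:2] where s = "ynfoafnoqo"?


Input string: 'ynfoafnoqo'
Operation: slice [0:2]
Extract characters: s[0]='y', s[1]='n'
Result: yn


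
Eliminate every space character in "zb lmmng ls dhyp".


Input string: 'zb lmmng ls dhyp'
Operation: remove all spaces
Words: 'zb', 'lmmng', 'ls', 'dhyp'
Join without spaces: zblmmnglsdhyp


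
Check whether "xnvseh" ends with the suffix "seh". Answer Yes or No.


Input string: 'xnvseh'
Suffix to check: 'seh'
Last 3 characters of input: 'seh'
Match: True
Result: Yes


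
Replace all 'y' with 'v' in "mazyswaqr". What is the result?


Input string: 'mazyswaqr'
Operation: replace 'y' with 'v'
Positions of 'y': 3
After replacement: mazvswaqr


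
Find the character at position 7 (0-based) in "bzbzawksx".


Input string: 'bzbzawksx'
Operation: get character at index 7
Index mapping: s[0]='b', s[1]='z', s[2]='b', s[3]='z', s[4]='a', s[5]='w', s[6]='k', s[7]='s'
Result: 's'


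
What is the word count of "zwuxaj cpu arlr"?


Input string: 'zwuxaj cpu arlr'
Operation: split by spaces
Words found: 'zwuxaj', 'cpu', 'arlr'
Word count: 3


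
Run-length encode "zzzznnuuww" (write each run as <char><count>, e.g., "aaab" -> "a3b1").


Input: 'zzzznnuuww'
Operation: identify consecutive runs
Runs: 'zzzz' -> z4, 'nn' -> n2, 'uu' -> u2, 'ww' -> w2
Encoded: z4n2u2w2


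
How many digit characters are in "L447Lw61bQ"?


Input string: 'L447Lw61bQ'
Operation: count digit characters (0-9)
Scan: 'L', '4'(digit), '4'(digit), '7'(digit), 'L', 'w', '6'(digit), '1'(digit), 'b', 'Q'
Digits found: 5
Result: 5


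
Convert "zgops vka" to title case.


Input string: 'zgops vka'
Operation: capitalize first letter of each word
Word transformations: 'zgops'->'Zgops', 'vka'->'Vka'
Result: Zgops Vka


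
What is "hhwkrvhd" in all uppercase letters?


Input string: 'hhwkrvhd'
Operation: convert each letter to uppercase
Mapping: 'h'->'H', 'h'->'H', 'w'->'W', 'k'->'K', 'r'->'R', 'v'->'V', 'h'->'H', 'd'->'D'
Result: HHWKRVHD


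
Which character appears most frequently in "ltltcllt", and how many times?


Input: 'ltltcllt'
Operation: tally each character
Counts: 'c':1, 'l':4, 't':3
Maximum: 'l' appears 4 times


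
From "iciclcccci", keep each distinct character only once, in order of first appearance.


Input: 'iciclcccci'
Operation: keep first occurrence of each character
Scan: s[0]='i' new -> keep; s[1]='c' new -> keep; s[2]='i' seen -> skip; s[3]='c' seen -> skip; s[4]='l' new -> keep; s[5]='c' seen -> skip; s[6]='c' seen -> skip; s[7]='c' seen -> skip; s[8]='c' seen -> skip; s[9]='i' seen -> skip
Result: icl


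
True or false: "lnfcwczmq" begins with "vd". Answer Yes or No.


Input string: 'lnfcwczmq'
Prefix to check: 'vd'
First 2 characters of input: 'ln'
Match: False
Result: No


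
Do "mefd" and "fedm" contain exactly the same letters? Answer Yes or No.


String 1: 'mefd' -> sorted: 'defm'
String 2: 'fedm' -> sorted: 'defm'
Compare sorted forms: 'defm' == 'defm'
Anagram: Yes


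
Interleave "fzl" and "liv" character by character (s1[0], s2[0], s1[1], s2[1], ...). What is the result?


String 1: 'fzl'
String 2: 'liv'
Operation: alternate characters
Pairs: 'f'+'l', 'z'+'i', 'l'+'v'
Result: flzilv


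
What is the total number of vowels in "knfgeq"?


Input string: 'knfgeq'
Operation: count vowels (a, e, i, o, u)
Scan: s[0]='k', s[1]='n', s[2]='f', s[3]='g', s[4]='e' (vowel), s[5]='q'
Vowels found: 1
Result: 1


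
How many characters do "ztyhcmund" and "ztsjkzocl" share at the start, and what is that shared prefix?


String 1: 'ztyhcmund'
String 2: 'ztsjkzocl'
Compare position by position:
pos 0: 'z' vs 'z' match
pos 1: 't' vs 't' match
pos 2: 'y' vs 's' differ -> stop
Longest common prefix: "zt" (length 2)


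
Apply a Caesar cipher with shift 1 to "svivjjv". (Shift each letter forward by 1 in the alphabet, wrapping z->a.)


Input: 'svivjjv', shift = 1
Operation: for each letter, (position + 1) mod 26
Mapping: 's'(18+1=19)->'t', 'v'(21+1=22)->'w', 'i'(8+1=9)->'j', 'v'(21+1=22)->'w', 'j'(9+1=10)->'k', 'j'(9+1=10)->'k', 'v'(21+1=22)->'w'
Result: twjwkkw


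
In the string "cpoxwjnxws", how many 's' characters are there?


Input string: 'cpoxwjnxws'
Target character: 's'
Scan each position: s[9]='s'
Matches found at indices: 9
Total: 1


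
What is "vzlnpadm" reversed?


Input string: 'vzlnpadm'
Operation: reverse character order
Original order: 'v' -> 'z' -> 'l' -> 'n' -> 'p' -> 'a' -> 'd' -> 'm'
Reversed order: 'm' -> 'd' -> 'a' -> 'p' -> 'n' -> 'l' -> 'z' -> 'v'
Result: mdapnlzv


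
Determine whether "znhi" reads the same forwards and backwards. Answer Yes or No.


Input string: 'znhi'
Reversed: 'ihnz'
Compare pairs: s[0]='z' vs s[3]='i' (mismatch), s[1]='n' vs s[2]='h' (mismatch)
Palindrome: No


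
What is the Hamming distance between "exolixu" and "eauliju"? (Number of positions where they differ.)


String 1: 'exolixu'
String 2: 'eauliju'
Compare each position: pos 0: 'e'=='e', pos 1: 'x'!='a', pos 2: 'o'!='u', pos 3: 'l'=='l', pos 4: 'i'=='i', pos 5: 'x'!='j', pos 6: 'u'=='u'
Differing positions: 3
Hamming distance: 3


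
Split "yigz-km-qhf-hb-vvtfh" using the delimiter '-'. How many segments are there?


Input string: 'yigz-km-qhf-hb-vvtfh'
Delimiter: '-'
Split result: 'yigz', 'km', 'qhf', 'hb', 'vvtfh'
Number of parts: 5


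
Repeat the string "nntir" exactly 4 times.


Input string: 'nntir'
Operation: repeat 4 times
Concatenation: 'nntir' + 'nntir' + 'nntir' + 'nntir'
Result: nntirnntirnntirnntir


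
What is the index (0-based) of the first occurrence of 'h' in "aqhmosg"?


Input string: 'aqhmosg'
Target: 'h'
Scanning left to right: s[0]='a', s[1]='q', s[2]='h'
First match at index: 2


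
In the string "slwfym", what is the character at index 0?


Input string: 'slwfym'
Operation: get character at index 0
Index mapping: s[0]='s'
Result: 's'


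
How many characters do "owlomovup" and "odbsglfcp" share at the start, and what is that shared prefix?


String 1: 'owlomovup'
String 2: 'odbsglfcp'
Compare position by position:
pos 0: 'o' vs 'o' match
pos 1: 'w' vs 'd' differ -> stop
Longest common prefix: "o" (length 1)


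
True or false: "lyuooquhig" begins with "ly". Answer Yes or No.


Input string: 'lyuooquhig'
Prefix to check: 'ly'
First 2 characters of input: 'ly'
Match: True
Result: Yes


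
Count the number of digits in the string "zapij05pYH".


Input string: 'zapij05pYH'
Operation: count digit characters (0-9)
Scan: 'z', 'a', 'p', 'i', 'j', '0'(digit), '5'(digit), 'p', 'Y', 'H'
Digits found: 2
Result: 2


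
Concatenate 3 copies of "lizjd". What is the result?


Input string: 'lizjd'
Operation: repeat 3 times
Concatenation: 'lizjd' + 'lizjd' + 'lizjd'
Result: lizjdlizjdlizjd


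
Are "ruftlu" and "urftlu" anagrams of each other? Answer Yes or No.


String 1: 'ruftlu' -> sorted: 'flrtuu'
String 2: 'urftlu' -> sorted: 'flrtuu'
Compare sorted forms: 'flrtuu' == 'flrtuu'
Anagram: Yes


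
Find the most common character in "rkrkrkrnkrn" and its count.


Input: 'rkrkrkrnkrn'
Operation: tally each character
Counts: 'k':4, 'n':2, 'r':5
Maximum: 'r' appears 5 times


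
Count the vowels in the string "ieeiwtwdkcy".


Input string: 'ieeiwtwdkcy'
Operation: count vowels (a, e, i, o, u)
Scan: s[0]='i' (vowel), s[1]='e' (vowel), s[2]='e' (vowel), s[3]='i' (vowel), s[4]='w', s[5]='t', s[6]='w', s[7]='d', s[8]='k', s[9]='c', s[10]='y'
Vowels found: 4
Result: 4


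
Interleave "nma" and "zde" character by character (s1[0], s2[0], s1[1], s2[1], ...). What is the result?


String 1: 'nma'
String 2: 'zde'
Operation: alternate characters
Pairs: 'n'+'z', 'm'+'d', 'a'+'e'
Result: nzmdae


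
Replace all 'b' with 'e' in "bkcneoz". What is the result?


Input string: 'bkcneoz'
Operation: replace 'b' with 'e'
Positions of 'b': 0
After replacement: ekcneoz


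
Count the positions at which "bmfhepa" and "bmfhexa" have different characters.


String 1: 'bmfhepa'
String 2: 'bmfhexa'
Compare each position: pos 0: 'b'=='b', pos 1: 'm'=='m', pos 2: 'f'=='f', pos 3: 'h'=='h', pos 4: 'e'=='e', pos 5: 'p'!='x', pos 6: 'a'=='a'
Differing positions: 1
Hamming distance: 1


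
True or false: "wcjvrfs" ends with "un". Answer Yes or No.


Input string: 'wcjvrfs'
Suffix to check: 'un'
Last 2 characters of input: 'fs'
Match: False
Result: No


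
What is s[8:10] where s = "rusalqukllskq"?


Input string: 'rusalqukllskq'
Operation: slice [8:10]
Extract characters: s[8]='l', s[9]='l'
Result: ll


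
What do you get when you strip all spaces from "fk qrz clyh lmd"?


Input string: 'fk qrz clyh lmd'
Operation: remove all spaces
Words: 'fk', 'qrz', 'clyh', 'lmd'
Join without spaces: fkqrzclyhlmd


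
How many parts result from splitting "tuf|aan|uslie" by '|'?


Input string: 'tuf|aan|uslie'
Delimiter: '|'
Split result: 'tuf', 'aan', 'uslie'
Number of parts: 3


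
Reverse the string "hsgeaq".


Input string: 'hsgeaq'
Operation: reverse character order
Original order: 'h' -> 's' -> 'g' -> 'e' -> 'a' -> 'q'
Reversed order: 'q' -> 'a' -> 'e' -> 'g' -> 's' -> 'h'
Result: qaegsh


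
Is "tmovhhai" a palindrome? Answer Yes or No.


Input string: 'tmovhhai'
Reversed: 'iahhvomt'
Compare pairs: s[0]='t' vs s[7]='i' (mismatch), s[1]='m' vs s[6]='a' (mismatch), s[2]='o' vs s[5]='h' (mismatch), s[3]='v' vs s[4]='h' (mismatch)
Palindrome: No


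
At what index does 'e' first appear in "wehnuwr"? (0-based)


Input string: 'wehnuwr'
Target: 'e'
Scanning left to right: s[0]='w', s[1]='e'
First match at index: 1


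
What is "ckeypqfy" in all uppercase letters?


Input string: 'ckeypqfy'
Operation: convert each letter to uppercase
Mapping: 'c'->'C', 'k'->'K', 'e'->'E', 'y'->'Y', 'p'->'P', 'q'->'Q', 'f'->'F', 'y'->'Y'
Result: CKEYPQFY


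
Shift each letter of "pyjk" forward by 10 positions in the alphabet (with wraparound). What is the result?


Input: 'pyjk', shift = 10
Operation: for each letter, (position + 10) mod 26
Mapping: 'p'(15+10=25)->'z', 'y'(24+10=34, 34 mod 26=8)->'i', 'j'(9+10=19)->'t', 'k'(10+10=20)->'u'
Result: zitu


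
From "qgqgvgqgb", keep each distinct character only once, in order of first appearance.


Input: 'qgqgvgqgb'
Operation: keep first occurrence of each character
Scan: s[0]='q' new -> keep; s[1]='g' new -> keep; s[2]='q' seen -> skip; s[3]='g' seen -> skip; s[4]='v' new -> keep; s[5]='g' seen -> skip; s[6]='q' seen -> skip; s[7]='g' seen -> skip; s[8]='b' new -> keep
Result: qgvb


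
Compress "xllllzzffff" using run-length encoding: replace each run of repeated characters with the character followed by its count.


Input: 'xllllzzffff'
Operation: identify consecutive runs
Runs: 'x' -> x1, 'llll' -> l4, 'zz' -> z2, 'ffff' -> f4
Encoded: x1l4z2f4


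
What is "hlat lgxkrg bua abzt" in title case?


Input string: 'hlat lgxkrg bua abzt'
Operation: capitalize first letter of each word
Word transformations: 'hlat'->'Hlat', 'lgxkrg'->'Lgxkrg', 'bua'->'Bua', 'abzt'->'Abzt'
Result: Hlat Lgxkrg Bua Abzt


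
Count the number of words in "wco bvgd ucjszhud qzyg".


Input string: 'wco bvgd ucjszhud qzyg'
Operation: split by spaces
Words found: 'wco', 'bvgd', 'ucjszhud', 'qzyg'
Word count: 4


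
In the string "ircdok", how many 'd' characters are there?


Input string: 'ircdok'
Target character: 'd'
Scan each position: s[3]='d'
Matches found at indices: 3
Total: 1


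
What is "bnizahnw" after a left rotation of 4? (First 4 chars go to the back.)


Input: 'bnizahnw', shift = 4
Operation: split at index 4 and swap parts
Front part s[0:4] = 'bniz'
Back part s[4:] = 'ahnw'
Rotated = back + front = 'ahnw' + 'bniz'
Result: ahnwbniz


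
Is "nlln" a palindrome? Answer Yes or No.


Input string: 'nlln'
Reversed: 'nlln'
Compare pairs: s[0]='n' vs s[3]='n' (match), s[1]='l' vs s[2]='l' (match)
Palindrome: Yes


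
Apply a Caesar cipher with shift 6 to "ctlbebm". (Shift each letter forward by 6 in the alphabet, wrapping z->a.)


Input: 'ctlbebm', shift = 6
Operation: for each letter, (position + 6) mod 26
Mapping: 'c'(2+6=8)->'i', 't'(19+6=25)->'z', 'l'(11+6=17)->'r', 'b'(1+6=7)->'h', 'e'(4+6=10)->'k', 'b'(1+6=7)->'h', 'm'(12+6=18)->'s'
Result: izrhkhs


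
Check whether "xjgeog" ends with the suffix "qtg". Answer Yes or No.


Input string: 'xjgeog'
Suffix to check: 'qtg'
Last 3 characters of input: 'eog'
Match: False
Result: No


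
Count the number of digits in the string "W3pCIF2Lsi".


Input string: 'W3pCIF2Lsi'
Operation: count digit characters (0-9)
Scan: 'W', '3'(digit), 'p', 'C', 'I', 'F', '2'(digit), 'L', 's', 'i'
Digits found: 2
Result: 2


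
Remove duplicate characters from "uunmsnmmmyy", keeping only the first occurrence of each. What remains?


Input: 'uunmsnmmmyy'
Operation: keep first occurrence of each character
Scan: s[0]='u' new -> keep; s[1]='u' seen -> skip; s[2]='n' new -> keep; s[3]='m' new -> keep; s[4]='s' new -> keep; s[5]='n' seen -> skip; s[6]='m' seen -> skip; s[7]='m' seen -> skip; s[8]='m' seen -> skip; s[9]='y' new -> keep; s[10]='y' seen -> skip
Result: unmsy


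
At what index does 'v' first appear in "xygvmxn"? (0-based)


Input string: 'xygvmxn'
Target: 'v'
Scanning left to right: s[0]='x', s[1]='y', s[2]='g', s[3]='v'
First match at index: 3


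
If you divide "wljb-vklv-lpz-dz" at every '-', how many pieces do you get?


Input string: 'wljb-vklv-lpz-dz'
Delimiter: '-'
Split result: 'wljb', 'vklv', 'lpz', 'dz'
Number of parts: 4


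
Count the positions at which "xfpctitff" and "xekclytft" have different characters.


String 1: 'xfpctitff'
String 2: 'xekclytft'
Compare each position: pos 0: 'x'=='x', pos 1: 'f'!='e', pos 2: 'p'!='k', pos 3: 'c'=='c', pos 4: 't'!='l', pos 5: 'i'!='y', pos 6: 't'=='t', pos 7: 'f'=='f', pos 8: 'f'!='t'
Differing positions: 5
Hamming distance: 5


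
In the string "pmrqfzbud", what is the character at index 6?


Input string: 'pmrqfzbud'
Operation: get character at index 6
Index mapping: s[0]='p', s[1]='m', s[2]='r', s[3]='q', s[4]='f', s[5]='z', s[6]='b'
Result: 'b'


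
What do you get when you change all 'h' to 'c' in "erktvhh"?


Input string: 'erktvhh'
Operation: replace 'h' with 'c'
Positions of 'h': 5, 6
After replacement: erktvcc


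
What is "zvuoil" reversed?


Input string: 'zvuoil'
Operation: reverse character order
Original order: 'z' -> 'v' -> 'u' -> 'o' -> 'i' -> 'l'
Reversed order: 'l' -> 'i' -> 'o' -> 'u' -> 'v' -> 'z'
Result: liouvz


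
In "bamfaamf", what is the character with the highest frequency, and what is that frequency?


Input: 'bamfaamf'
Operation: tally each character
Counts: 'a':3, 'b':1, 'f':2, 'm':2
Maximum: 'a' appears 3 times


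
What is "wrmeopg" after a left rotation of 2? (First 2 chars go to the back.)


Input: 'wrmeopg', shift = 2
Operation: split at index 2 and swap parts
Front part s[0:2] = 'wr'
Back part s[2:] = 'meopg'
Rotated = back + front = 'meopg' + 'wr'
Result: meopgwr


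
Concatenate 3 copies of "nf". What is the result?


Input string: 'nf'
Operation: repeat 3 times
Concatenation: 'nf' + 'nf' + 'nf'
Result: nfnfnf


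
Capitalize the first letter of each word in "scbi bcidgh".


Input string: 'scbi bcidgh'
Operation: capitalize first letter of each word
Word transformations: 'scbi'->'Scbi', 'bcidgh'->'Bcidgh'
Result: Scbi Bcidgh


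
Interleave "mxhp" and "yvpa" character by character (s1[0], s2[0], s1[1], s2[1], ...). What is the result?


String 1: 'mxhp'
String 2: 'yvpa'
Operation: alternate characters
Pairs: 'm'+'y', 'x'+'v', 'h'+'p', 'p'+'a'
Result: myxvhppa


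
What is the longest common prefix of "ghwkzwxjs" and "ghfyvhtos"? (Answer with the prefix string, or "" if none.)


String 1: 'ghwkzwxjs'
String 2: 'ghfyvhtos'
Compare position by position:
pos 0: 'g' vs 'g' match
pos 1: 'h' vs 'h' match
pos 2: 'w' vs 'f' differ -> stop
Longest common prefix: "gh" (length 2)


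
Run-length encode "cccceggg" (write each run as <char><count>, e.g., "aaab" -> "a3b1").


Input: 'cccceggg'
Operation: identify consecutive runs
Runs: 'cccc' -> c4, 'e' -> e1, 'ggg' -> g3
Encoded: c4e1g3


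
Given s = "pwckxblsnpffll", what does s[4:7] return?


Input string: 'pwckxblsnpffll'
Operation: slice [4:7]
Extract characters: s[4]='x', s[5]='b', s[6]='l'
Result: xbl


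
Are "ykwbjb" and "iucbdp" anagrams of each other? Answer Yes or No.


String 1: 'ykwbjb' -> sorted: 'bbjkwy'
String 2: 'iucbdp' -> sorted: 'bcdipu'
Compare sorted forms: 'bbjkwy' != 'bcdipu'
Anagram: No


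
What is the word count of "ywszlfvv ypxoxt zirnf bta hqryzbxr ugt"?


Input string: 'ywszlfvv ypxoxt zirnf bta hqryzbxr ugt'
Operation: split by spaces
Words found: 'ywszlfvv', 'ypxoxt', 'zirnf', 'bta', 'hqryzbxr', 'ugt'
Word count: 6


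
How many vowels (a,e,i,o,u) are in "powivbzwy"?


Input string: 'powivbzwy'
Operation: count vowels (a, e, i, o, u)
Scan: s[0]='p', s[1]='o' (vowel), s[2]='w', s[3]='i' (vowel), s[4]='v', s[5]='b', s[6]='z', s[7]='w', s[8]='y'
Vowels found: 2
Result: 2


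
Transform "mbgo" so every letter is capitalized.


Input string: 'mbgo'
Operation: convert each letter to uppercase
Mapping: 'm'->'M', 'b'->'B', 'g'->'G', 'o'->'O'
Result: MBGO


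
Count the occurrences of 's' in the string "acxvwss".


Input string: 'acxvwss'
Target character: 's'
Scan each position: s[5]='s', s[6]='s'
Matches found at indices: 5, 6
Total: 2


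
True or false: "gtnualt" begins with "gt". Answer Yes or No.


Input string: 'gtnualt'
Prefix to check: 'gt'
First 2 characters of input: 'gt'
Match: True
Result: Yes


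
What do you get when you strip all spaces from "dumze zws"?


Input string: 'dumze zws'
Operation: remove all spaces
Words: 'dumze', 'zws'
Join without spaces: dumzezws


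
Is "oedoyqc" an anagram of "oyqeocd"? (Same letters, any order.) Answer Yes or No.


String 1: 'oyqeocd' -> sorted: 'cdeooqy'
String 2: 'oedoyqc' -> sorted: 'cdeooqy'
Compare sorted forms: 'cdeooqy' == 'cdeooqy'
Anagram: Yes


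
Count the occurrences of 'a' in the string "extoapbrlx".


Input string: 'extoapbrlx'
Target character: 'a'
Scan each position: s[4]='a'
Matches found at indices: 4
Total: 1


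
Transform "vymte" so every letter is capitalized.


Input string: 'vymte'
Operation: convert each letter to uppercase
Mapping: 'v'->'V', 'y'->'Y', 'm'->'M', 't'->'T', 'e'->'E'
Result: VYMTE


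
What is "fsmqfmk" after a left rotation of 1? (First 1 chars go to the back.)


Input: 'fsmqfmk', shift = 1
Operation: split at index 1 and swap parts
Front part s[0:1] = 'f'
Back part s[1:] = 'smqfmk'
Rotated = back + front = 'smqfmk' + 'f'
Result: smqfmkf
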